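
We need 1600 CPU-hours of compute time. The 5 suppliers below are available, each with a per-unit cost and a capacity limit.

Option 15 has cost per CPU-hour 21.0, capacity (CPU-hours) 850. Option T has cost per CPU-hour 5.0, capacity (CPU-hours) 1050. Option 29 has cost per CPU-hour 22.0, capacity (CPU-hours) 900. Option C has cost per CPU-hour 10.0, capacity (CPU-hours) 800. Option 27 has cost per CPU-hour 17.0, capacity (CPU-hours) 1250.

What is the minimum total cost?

10750

Fill from the cheapest supplier first.
Option T at 5.0: take all 1050 CPU-hours ; 550 still needed.
Option C (10.0): take the remaining 550 ; done.
Option 27, Option 15, Option 29: unused.
Cost = 1050×5.0 + 550×10.0 = 10750.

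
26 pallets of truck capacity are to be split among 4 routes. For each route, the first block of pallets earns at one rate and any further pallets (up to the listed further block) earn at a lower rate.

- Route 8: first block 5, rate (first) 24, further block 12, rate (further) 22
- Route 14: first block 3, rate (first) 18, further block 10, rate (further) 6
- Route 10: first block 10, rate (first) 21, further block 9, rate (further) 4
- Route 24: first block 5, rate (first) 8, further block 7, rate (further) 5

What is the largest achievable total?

Order all 8 blocks by rate: Route 8/T1 24 > Route 8/T2 22 > Route 10/T1 21 > Route 14/T1 18 > Route 24/T1 8 > Route 14/T2 6 > Route 24/T2 5 > Route 10/T2 4.
Route 8 T1 at 24: fill all 5 — 21 left.
Route 8 T2 at 22: fill all 12 — 9 left.
Route 10/T1: +9 of 10 at 21; pool empty.
Total = 24×5 + 22×12 + 21×9 = 573.

573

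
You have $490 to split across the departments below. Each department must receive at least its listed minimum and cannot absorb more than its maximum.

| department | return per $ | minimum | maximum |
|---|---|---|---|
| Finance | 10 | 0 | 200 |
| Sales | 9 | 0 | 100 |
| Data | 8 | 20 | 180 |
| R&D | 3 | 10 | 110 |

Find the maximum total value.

Meeting every minimum uses 0+0+20+10 = 30 $, leaving 460.
Highest return per $ first: Finance 10 > Sales 9 > Data 8 > R&D 3.
Finance: +200 to 200 (cap) ; 260 left.
Give Sales 100 more to hit its cap of 100 ; 160 left.
Data takes 160 more to reach its cap of 180 ; 0 left.
Total = 10×200 + 9×100 + 8×180 + 3×10 = 4370.

4370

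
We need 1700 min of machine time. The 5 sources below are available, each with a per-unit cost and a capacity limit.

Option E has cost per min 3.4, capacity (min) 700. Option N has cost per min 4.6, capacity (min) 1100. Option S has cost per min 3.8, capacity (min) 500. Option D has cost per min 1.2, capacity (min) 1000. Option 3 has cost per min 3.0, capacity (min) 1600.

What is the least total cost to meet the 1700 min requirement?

Cheapest first:
Option D (1.2): use full 1000 → 700 min to go.
Option 3 at 3.0: take 700 of its 1600 → requirement met.
Option E, Option S, Option N: unused.
Cost = 1000×1.2 + 700×3.0 = 3300.

3300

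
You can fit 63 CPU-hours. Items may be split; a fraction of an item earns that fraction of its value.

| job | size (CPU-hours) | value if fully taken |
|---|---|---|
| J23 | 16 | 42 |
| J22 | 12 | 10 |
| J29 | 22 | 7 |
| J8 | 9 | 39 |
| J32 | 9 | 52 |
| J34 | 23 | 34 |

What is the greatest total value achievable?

Sort by value density: J32 52/9≈5.78, J8 39/9≈4.33, J23 42/16≈2.62, J34 34/23≈1.48, J22 10/12≈0.833, J29 7/22≈0.318.
Take all of J32 (9 CPU-hours, value 52) → 54 CPU-hours left.
Take all of J8 (9 CPU-hours, value 39) → 45 CPU-hours left.
J23: take in full, 16 CPU-hours for value 42 → 29 left.
All 23 CPU-hours of J34 fit (value 34) → 6 remain.
6 CPU-hours left: a 6/12 share of J22 gives 10×6/12 = 5.
Total value = 172.

172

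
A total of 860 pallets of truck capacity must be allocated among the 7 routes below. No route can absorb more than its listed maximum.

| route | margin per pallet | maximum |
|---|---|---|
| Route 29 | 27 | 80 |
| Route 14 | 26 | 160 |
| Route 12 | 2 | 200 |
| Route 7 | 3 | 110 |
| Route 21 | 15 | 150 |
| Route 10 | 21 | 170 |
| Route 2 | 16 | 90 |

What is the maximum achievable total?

14110

Rank by margin per pallet: Route 29 27 > Route 14 26 > Route 10 21 > Route 2 16 > Route 21 15 > Route 7 3 > Route 12 2.
Route 29: +80 to 80 (cap) ; 780 left.
Route 14: +160 to 160 (cap) ; 620 left.
Route 10 takes 170 to reach its cap of 170 ; 450 left.
Route 2 takes 90 to reach its cap of 90 ; 360 left.
Route 21 takes 150 to reach its cap of 150 ; 210 left.
Route 7: +110 to 110 (cap) ; 100 left.
Route 12 has room for 200 but only 100 remain, so it gets 100.
Total = 27×80 + 26×160 + 2×100 + 3×110 + 15×150 + 21×170 + 16×90 = 14110.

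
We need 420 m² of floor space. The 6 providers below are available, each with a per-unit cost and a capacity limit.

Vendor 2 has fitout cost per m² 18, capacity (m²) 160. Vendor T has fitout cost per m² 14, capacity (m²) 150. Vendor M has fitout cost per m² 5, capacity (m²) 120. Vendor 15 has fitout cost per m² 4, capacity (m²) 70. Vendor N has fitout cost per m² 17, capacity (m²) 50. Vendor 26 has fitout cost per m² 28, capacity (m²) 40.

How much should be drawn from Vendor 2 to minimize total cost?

30

Cheapest first:
Vendor 15 at 4: take all 70 m² → 350 still needed.
Take 120 from Vendor M at 5 → need 230 more.
Take 150 from Vendor T at 14 → need 80 more.
Vendor N (17): use full 50 → 30 m² to go.
Vendor 2 (18): take the remaining 30 → done.
Vendor 26: unused.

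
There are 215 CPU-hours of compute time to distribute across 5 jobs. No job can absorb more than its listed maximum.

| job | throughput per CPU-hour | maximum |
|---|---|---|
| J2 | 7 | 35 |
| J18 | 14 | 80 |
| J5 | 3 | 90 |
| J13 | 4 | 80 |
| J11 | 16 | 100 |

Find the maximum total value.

Highest throughput per CPU-hour first: J11 16 > J18 14 > J2 7 > J13 4 > J5 3.
J11 takes 100 to reach its cap of 100 ; 115 left.
Give J18 80 to hit its cap of 80 ; 35 left.
J2 takes 35 to reach its cap of 35 ; 0 left.
Total = 7×35 + 14×80 + 16×100 = 2965.

2965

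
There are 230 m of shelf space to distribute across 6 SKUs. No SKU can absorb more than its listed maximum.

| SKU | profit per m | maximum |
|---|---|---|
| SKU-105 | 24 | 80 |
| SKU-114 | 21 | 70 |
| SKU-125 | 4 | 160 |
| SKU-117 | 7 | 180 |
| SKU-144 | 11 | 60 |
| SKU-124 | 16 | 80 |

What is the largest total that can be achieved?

4670

Highest profit per m first: SKU-105 24 > SKU-114 21 > SKU-124 16 > SKU-144 11 > SKU-117 7 > SKU-125 4.
SKU-105 takes 80 to reach its cap of 80 — 150 left.
SKU-114 takes 70 to reach its cap of 70 — 80 left.
SKU-124 takes 80 to reach its cap of 80 — 0 left.
Total = 24×80 + 21×70 + 16×80 = 4670.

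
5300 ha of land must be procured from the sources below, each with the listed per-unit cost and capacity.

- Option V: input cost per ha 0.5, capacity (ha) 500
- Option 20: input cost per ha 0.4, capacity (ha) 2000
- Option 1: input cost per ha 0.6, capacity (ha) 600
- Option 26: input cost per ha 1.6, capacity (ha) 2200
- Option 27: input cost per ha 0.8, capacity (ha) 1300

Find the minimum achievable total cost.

3890

Use sources in increasing cost order.
Option 20 (0.4): use full 2000 — 3300 ha to go.
Option V (0.5): use full 500 — 2800 ha to go.
Option 1 (0.6): use full 600 — 2200 ha to go.
Option 27 (0.8): use full 1300 — 900 ha to go.
Take 900 from Option 26 at 1.6 to finish.
Cost = 2000×0.4 + 500×0.5 + 600×0.6 + 1300×0.8 + 900×1.6 = 3890.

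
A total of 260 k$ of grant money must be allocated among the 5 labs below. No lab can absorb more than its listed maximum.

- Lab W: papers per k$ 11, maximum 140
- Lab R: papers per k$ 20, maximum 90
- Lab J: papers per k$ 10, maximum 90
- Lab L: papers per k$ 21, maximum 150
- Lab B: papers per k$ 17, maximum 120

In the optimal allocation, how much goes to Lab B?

Rank by papers per k$: Lab L 21 > Lab R 20 > Lab B 17 > Lab W 11 > Lab J 10.
Lab L: +150 to 150 (cap) — 110 left.
Lab R takes 90 to reach its cap of 90 — 20 left.
Lab B has room for 120 but only 20 remain, so it gets 20.

20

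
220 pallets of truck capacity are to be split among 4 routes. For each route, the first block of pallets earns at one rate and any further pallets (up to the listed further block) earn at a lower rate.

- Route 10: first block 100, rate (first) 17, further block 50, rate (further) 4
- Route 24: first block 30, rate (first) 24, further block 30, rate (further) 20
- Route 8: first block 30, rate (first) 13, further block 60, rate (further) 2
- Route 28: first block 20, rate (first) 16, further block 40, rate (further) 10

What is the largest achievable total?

Order all 8 blocks by rate: Route 24/T1 24 > Route 24/T2 20 > Route 10/T1 17 > Route 28/T1 16 > Route 8/T1 13 > Route 28/T2 10 > Route 10/T2 4 > Route 8/T2 2.
Route 24 T1 at 24: fill all 30 — 190 left.
Route 24/T2 (20): +30 — 160 left.
Fill Route 10 T1 block (100 at 17) — 60 left.
Route 28/T1 (16): +20 — 40 left.
Route 8/T1 (13): +30 — 10 left.
Route 28 T2 at 10: only 10 left, fill 10.
Total = 24×30 + 20×30 + 17×100 + 16×20 + 13×30 + 10×10 = 3830.

3830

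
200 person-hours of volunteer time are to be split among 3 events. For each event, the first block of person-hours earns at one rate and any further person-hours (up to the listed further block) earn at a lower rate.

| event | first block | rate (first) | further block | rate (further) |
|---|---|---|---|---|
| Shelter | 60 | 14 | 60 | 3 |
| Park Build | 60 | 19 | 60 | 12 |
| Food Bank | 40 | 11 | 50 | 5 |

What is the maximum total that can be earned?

Order all 6 blocks by rate: Park Build/T1 19 > Shelter/T1 14 > Park Build/T2 12 > Food Bank/T1 11 > Food Bank/T2 5 > Shelter/T2 3.
Fill Park Build T1 block (60 at 19) → 140 left.
Fill Shelter T1 block (60 at 14) → 80 left.
Fill Park Build T2 block (60 at 12) → 20 left.
Food Bank T1 at 11: only 20 left, fill 20.
Total = 19×60 + 14×60 + 12×60 + 11×20 = 2920.

2920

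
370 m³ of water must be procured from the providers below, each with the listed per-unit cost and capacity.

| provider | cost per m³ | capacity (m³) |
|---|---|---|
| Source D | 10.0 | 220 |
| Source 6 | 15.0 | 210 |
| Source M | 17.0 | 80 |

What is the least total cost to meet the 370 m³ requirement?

Cheapest first:
Source D (10.0): use full 220 — 150 m³ to go.
Source 6 (15.0): take the remaining 150 — done.
Source M: unused.
Cost = 220×10.0 + 150×15.0 = 4450.

4450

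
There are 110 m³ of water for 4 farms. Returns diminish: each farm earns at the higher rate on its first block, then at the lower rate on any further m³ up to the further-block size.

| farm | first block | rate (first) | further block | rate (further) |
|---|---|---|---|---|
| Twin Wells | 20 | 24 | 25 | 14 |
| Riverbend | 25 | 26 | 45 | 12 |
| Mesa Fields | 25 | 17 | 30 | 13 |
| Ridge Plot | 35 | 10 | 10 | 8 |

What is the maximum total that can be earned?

2100

Order all 8 blocks by rate: Riverbend/first 26 > Twin Wells/first 24 > Mesa Fields/first 17 > Twin Wells/second 14 > Mesa Fields/second 13 > Riverbend/second 12 > Ridge Plot/first 10 > Ridge Plot/second 8.
Fill Riverbend first block (25 at 26) — 85 left.
Twin Wells/first (24): +20 — 65 left.
Fill Mesa Fields first block (25 at 17) — 40 left.
Twin Wells/second (14): +25 — 15 left.
Mesa Fields/second: +15 of 30 at 13; pool empty.
Total = 26×25 + 24×20 + 17×25 + 14×25 + 13×15 = 2100.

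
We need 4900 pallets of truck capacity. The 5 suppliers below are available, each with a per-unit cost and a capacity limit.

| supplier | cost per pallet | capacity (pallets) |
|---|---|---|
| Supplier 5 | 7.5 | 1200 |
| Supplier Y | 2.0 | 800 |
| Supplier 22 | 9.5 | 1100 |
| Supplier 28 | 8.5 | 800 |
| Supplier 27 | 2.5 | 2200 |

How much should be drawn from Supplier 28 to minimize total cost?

Fill from the cheapest supplier first.
Supplier Y at 2.0: take all 800 pallets — 4100 still needed.
Supplier 27 at 2.5: take all 2200 pallets — 1900 still needed.
Take 1200 from Supplier 5 at 7.5 — need 700 more.
Take 700 from Supplier 28 at 8.5 to finish.
Supplier 22: unused.

700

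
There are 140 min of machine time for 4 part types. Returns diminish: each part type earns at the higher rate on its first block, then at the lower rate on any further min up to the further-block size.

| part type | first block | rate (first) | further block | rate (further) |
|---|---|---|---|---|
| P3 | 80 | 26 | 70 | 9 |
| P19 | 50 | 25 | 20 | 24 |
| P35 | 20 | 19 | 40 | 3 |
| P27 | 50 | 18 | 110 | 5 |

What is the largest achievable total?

Treat each block as its own option and order by rate: P3/tier1 26 > P19/tier1 25 > P19/tier2 24 > P35/tier1 19 > P27/tier1 18 > P3/tier2 9 > P27/tier2 5 > P35/tier2 3.
P3/tier1 (26): +80 ; 60 left.
P19/tier1 (25): +50 ; 10 left.
10 remain; put them into P19 tier2 at 24.
Total = 26×80 + 25×50 + 24×10 = 3570.

3570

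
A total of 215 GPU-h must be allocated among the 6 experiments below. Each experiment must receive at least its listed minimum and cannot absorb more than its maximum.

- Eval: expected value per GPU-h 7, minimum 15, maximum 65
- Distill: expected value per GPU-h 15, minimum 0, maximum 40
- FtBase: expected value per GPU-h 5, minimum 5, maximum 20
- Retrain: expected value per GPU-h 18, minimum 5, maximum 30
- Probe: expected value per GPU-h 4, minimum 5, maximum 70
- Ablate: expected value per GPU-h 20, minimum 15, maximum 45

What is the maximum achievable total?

Meeting every minimum uses 15+0+5+5+5+15 = 45 GPU-h, leaving 170.
Rank by expected value per GPU-h: Ablate 20 > Retrain 18 > Distill 15 > Eval 7 > FtBase 5 > Probe 4.
Ablate takes 30 more to reach its cap of 45 — 140 left.
Give Retrain 25 more to hit its cap of 30 — 115 left.
Distill: +40 to 40 (cap) — 75 left.
Eval: +50 to 65 (cap) — 25 left.
Give FtBase 15 more to hit its cap of 20 — 10 left.
Only 10 left; Probe takes them to reach 15.
Total = 7×65 + 15×40 + 5×20 + 18×30 + 4×15 + 20×45 = 2655.

2655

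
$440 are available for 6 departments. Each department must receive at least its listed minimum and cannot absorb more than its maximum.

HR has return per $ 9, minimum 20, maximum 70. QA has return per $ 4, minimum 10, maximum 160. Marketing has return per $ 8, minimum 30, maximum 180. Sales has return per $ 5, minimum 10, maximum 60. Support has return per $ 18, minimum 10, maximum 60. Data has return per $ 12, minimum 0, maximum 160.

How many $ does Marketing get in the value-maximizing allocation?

Meeting every minimum uses 20+10+30+10+10+0 = 80 $, leaving 360.
Order the departments by return per $: Support 18 > Data 12 > HR 9 > Marketing 8 > Sales 5 > QA 4.
Give Support 50 more to hit its cap of 60 ; 310 left.
Give Data 160 more to hit its cap of 160 ; 150 left.
Give HR 50 more to hit its cap of 70 ; 100 left.
Marketing: +100 (room for 150) → 130. Pool exhausted.

130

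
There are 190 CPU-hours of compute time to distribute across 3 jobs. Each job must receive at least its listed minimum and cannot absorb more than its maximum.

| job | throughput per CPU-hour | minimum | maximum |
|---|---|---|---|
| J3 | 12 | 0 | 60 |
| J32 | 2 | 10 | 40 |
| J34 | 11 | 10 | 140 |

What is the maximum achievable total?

2060

Meeting every minimum uses 0+10+10 = 20 CPU-hours, leaving 170.
Highest throughput per CPU-hour first: J3 12 > J34 11 > J32 2.
Give J3 60 more to hit its cap of 60 — 110 left.
Only 110 left; J34 takes them to reach 120.
Total = 12×60 + 2×10 + 11×120 = 2060.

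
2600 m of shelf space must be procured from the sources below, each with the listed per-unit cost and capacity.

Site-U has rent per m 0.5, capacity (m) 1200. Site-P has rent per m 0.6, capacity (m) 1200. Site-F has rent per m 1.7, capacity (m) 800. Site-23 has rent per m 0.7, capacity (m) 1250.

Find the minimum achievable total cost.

1460

Use sources in increasing cost order.
Site-U at 0.5: take all 1200 m → 1400 still needed.
Site-P (0.6): use full 1200 → 200 m to go.
Site-23 at 0.7: take 200 of its 1250 → requirement met.
Site-F: unused.
Cost = 1200×0.5 + 1200×0.6 + 200×0.7 = 1460.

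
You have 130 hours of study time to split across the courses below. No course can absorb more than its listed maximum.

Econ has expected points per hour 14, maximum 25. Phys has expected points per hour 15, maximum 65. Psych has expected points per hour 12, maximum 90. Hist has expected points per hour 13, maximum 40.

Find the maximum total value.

Highest expected points per hour first: Phys 15 > Econ 14 > Hist 13 > Psych 12.
Phys: +65 to 65 (cap) ; 65 left.
Give Econ 25 to hit its cap of 25 ; 40 left.
Give Hist 40 to hit its cap of 40 ; 0 left.
Total = 14×25 + 15×65 + 13×40 = 1845.

1845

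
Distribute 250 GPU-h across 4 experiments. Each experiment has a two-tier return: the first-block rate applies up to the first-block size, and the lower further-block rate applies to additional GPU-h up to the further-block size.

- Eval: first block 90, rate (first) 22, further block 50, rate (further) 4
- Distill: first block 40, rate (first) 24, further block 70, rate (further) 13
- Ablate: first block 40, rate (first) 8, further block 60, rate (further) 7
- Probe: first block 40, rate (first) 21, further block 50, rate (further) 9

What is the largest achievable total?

4780

Rank every tier by rate: Distill/first 24 > Eval/first 22 > Probe/first 21 > Distill/second 13 > Probe/second 9 > Ablate/first 8 > Ablate/second 7 > Eval/second 4.
Fill Distill first block (40 at 24) → 210 left.
Eval first at 22: fill all 90 → 120 left.
Probe/first (21): +40 → 80 left.
Fill Distill second block (70 at 13) → 10 left.
Probe second at 9: only 10 left, fill 10.
Total = 24×40 + 22×90 + 21×40 + 13×70 + 9×10 = 4780.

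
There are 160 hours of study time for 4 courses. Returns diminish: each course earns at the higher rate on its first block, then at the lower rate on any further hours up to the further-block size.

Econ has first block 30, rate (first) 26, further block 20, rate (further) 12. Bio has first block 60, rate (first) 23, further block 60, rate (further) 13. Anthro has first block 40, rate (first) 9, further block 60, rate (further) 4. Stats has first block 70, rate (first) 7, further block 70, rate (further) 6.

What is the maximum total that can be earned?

Rank every tier by rate: Econ/T1 26 > Bio/T1 23 > Bio/T2 13 > Econ/T2 12 > Anthro/T1 9 > Stats/T1 7 > Stats/T2 6 > Anthro/T2 4.
Fill Econ T1 block (30 at 26) ; 130 left.
Bio T1 at 23: fill all 60 ; 70 left.
Bio/T2 (13): +60 ; 10 left.
Econ/T2: +10 of 20 at 12; pool empty.
Total = 26×30 + 23×60 + 13×60 + 12×10 = 3060.

3060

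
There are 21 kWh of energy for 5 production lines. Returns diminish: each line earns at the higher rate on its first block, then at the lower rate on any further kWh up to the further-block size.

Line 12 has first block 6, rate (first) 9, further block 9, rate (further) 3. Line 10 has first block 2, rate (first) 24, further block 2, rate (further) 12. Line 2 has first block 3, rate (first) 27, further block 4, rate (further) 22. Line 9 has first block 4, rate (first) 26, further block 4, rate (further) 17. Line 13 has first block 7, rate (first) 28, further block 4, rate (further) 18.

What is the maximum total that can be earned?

Treat each block as its own option and order by rate: Line 13/T1 28 > Line 2/T1 27 > Line 9/T1 26 > Line 10/T1 24 > Line 2/T2 22 > Line 13/T2 18 > Line 9/T2 17 > Line 10/T2 12 > Line 12/T1 9 > Line 12/T2 3.
Fill Line 13 T1 block (7 at 28) — 14 left.
Line 2 T1 at 27: fill all 3 — 11 left.
Line 9 T1 at 26: fill all 4 — 7 left.
Line 10 T1 at 24: fill all 2 — 5 left.
Line 2/T2 (22): +4 — 1 left.
Line 13 T2 at 18: only 1 left, fill 1.
Total = 28×7 + 27×3 + 26×4 + 24×2 + 22×4 + 18×1 = 535.

535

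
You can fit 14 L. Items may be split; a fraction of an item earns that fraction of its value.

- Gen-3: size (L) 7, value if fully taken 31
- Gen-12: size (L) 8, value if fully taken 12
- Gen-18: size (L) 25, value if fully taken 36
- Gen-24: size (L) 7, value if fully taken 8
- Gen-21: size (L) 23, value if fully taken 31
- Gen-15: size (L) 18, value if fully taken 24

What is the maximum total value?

Sort by value density: Gen-3 31/7≈4.43, Gen-12 12/8≈1.5, Gen-18 36/25≈1.44, Gen-21 31/23≈1.35, Gen-15 24/18≈1.33, Gen-24 8/7≈1.14.
Gen-3: take in full, 7 L for value 31 ; 7 left.
Fill the last 7 L with part of Gen-12: 7/8 of it earns 10.5.
Total value = 41.5.

41.5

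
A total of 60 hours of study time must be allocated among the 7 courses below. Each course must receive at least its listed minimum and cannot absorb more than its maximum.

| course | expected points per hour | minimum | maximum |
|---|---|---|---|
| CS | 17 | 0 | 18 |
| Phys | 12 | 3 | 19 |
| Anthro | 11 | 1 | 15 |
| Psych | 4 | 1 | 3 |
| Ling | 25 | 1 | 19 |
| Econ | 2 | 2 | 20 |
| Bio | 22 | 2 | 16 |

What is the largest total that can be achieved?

1188

Meeting every minimum uses 0+3+1+1+1+2+2 = 10 hours, leaving 50.
Rank by expected points per hour: Ling 25 > Bio 22 > CS 17 > Phys 12 > Anthro 11 > Psych 4 > Econ 2.
Ling takes 18 more to reach its cap of 19 — 32 left.
Bio takes 14 more to reach its cap of 16 — 18 left.
CS takes 18 more to reach its cap of 18 — 0 left.
Total = 17×18 + 12×3 + 11×1 + 4×1 + 25×19 + 2×2 + 22×16 = 1188.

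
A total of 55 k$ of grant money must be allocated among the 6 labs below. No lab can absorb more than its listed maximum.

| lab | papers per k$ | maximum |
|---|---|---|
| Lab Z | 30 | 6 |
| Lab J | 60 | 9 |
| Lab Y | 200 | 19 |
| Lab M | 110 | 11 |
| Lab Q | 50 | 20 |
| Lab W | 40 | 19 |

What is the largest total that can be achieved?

Rank by papers per k$: Lab Y 200 > Lab M 110 > Lab J 60 > Lab Q 50 > Lab W 40 > Lab Z 30.
Lab Y: +19 to 19 (cap) — 36 left.
Lab M takes 11 to reach its cap of 11 — 25 left.
Give Lab J 9 to hit its cap of 9 — 16 left.
Lab Q has room for 20 but only 16 remain, so it gets 16.
Total = 60×9 + 200×19 + 110×11 + 50×16 = 6350.

6350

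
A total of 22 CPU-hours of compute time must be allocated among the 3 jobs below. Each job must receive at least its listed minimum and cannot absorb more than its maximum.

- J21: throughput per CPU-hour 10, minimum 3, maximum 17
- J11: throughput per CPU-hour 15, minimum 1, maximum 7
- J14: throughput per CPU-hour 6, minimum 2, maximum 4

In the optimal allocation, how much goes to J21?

13

Meeting every minimum uses 3+1+2 = 6 CPU-hours, leaving 16.
Rank by throughput per CPU-hour: J11 15 > J21 10 > J14 6.
J11: +6 to 7 (cap) ; 10 left.
J21 has room for 14 more but only 10 remain, so it gets 13.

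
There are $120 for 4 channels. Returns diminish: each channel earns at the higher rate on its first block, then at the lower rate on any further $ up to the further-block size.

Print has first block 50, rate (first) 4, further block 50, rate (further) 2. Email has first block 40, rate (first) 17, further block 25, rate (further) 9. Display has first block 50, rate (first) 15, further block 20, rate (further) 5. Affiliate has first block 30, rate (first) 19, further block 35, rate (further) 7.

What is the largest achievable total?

Rank every tier by rate: Affiliate/first 19 > Email/first 17 > Display/first 15 > Email/second 9 > Affiliate/second 7 > Display/second 5 > Print/first 4 > Print/second 2.
Affiliate/first (19): +30 — 90 left.
Email first at 17: fill all 40 — 50 left.
Fill Display first block (50 at 15) — 0 left.
Total = 19×30 + 17×40 + 15×50 = 2000.

2000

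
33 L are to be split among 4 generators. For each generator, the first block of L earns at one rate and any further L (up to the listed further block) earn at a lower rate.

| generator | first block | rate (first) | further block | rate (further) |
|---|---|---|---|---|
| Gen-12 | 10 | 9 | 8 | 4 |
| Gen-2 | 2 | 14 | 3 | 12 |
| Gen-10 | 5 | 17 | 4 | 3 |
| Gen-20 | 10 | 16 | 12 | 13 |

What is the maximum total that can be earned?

Order all 8 blocks by rate: Gen-10/tier1 17 > Gen-20/tier1 16 > Gen-2/tier1 14 > Gen-20/tier2 13 > Gen-2/tier2 12 > Gen-12/tier1 9 > Gen-12/tier2 4 > Gen-10/tier2 3.
Gen-10/tier1 (17): +5 ; 28 left.
Fill Gen-20 tier1 block (10 at 16) ; 18 left.
Gen-2/tier1 (14): +2 ; 16 left.
Gen-20 tier2 at 13: fill all 12 ; 4 left.
Fill Gen-2 tier2 block (3 at 12) ; 1 left.
Gen-12 tier1 at 9: only 1 left, fill 1.
Total = 17×5 + 16×10 + 14×2 + 13×12 + 12×3 + 9×1 = 474.

474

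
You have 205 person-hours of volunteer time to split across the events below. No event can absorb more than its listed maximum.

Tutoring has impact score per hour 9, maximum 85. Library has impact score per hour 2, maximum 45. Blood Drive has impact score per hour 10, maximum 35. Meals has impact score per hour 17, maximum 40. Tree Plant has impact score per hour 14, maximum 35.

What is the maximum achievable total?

Highest impact score per hour first: Meals 17 > Tree Plant 14 > Blood Drive 10 > Tutoring 9 > Library 2.
Meals: +40 to 40 (cap) — 165 left.
Tree Plant: +35 to 35 (cap) — 130 left.
Blood Drive takes 35 to reach its cap of 35 — 95 left.
Tutoring: +85 to 85 (cap) — 10 left.
Library: +10 (room for 45) → 10. Pool exhausted.
Total = 9×85 + 2×10 + 10×35 + 17×40 + 14×35 = 2305.

2305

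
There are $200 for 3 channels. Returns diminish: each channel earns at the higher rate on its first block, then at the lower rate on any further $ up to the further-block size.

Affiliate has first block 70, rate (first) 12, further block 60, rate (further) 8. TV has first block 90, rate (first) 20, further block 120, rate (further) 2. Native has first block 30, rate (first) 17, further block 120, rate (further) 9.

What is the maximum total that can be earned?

3240

Treat each block as its own option and order by rate: TV/T1 20 > Native/T1 17 > Affiliate/T1 12 > Native/T2 9 > Affiliate/T2 8 > TV/T2 2.
Fill TV T1 block (90 at 20) → 110 left.
Native/T1 (17): +30 → 80 left.
Affiliate T1 at 12: fill all 70 → 10 left.
Native T2 at 9: only 10 left, fill 10.
Total = 20×90 + 17×30 + 12×70 + 9×10 = 3240.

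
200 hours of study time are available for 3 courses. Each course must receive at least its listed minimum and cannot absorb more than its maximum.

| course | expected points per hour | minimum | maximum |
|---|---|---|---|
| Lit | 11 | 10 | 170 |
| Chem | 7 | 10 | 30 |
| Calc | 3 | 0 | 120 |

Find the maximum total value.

2080

Meeting every minimum uses 10+10+0 = 20 hours, leaving 180.
Highest expected points per hour first: Lit 11 > Chem 7 > Calc 3.
Lit takes 160 more to reach its cap of 170 → 20 left.
Chem takes 20 more to reach its cap of 30 → 0 left.
Total = 11×170 + 7×30 = 2080.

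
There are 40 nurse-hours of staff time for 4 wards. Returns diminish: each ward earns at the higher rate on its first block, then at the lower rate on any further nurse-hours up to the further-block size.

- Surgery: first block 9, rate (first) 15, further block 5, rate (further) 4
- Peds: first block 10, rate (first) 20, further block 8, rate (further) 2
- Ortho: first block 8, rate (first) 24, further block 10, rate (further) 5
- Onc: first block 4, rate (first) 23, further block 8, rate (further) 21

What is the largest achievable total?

Order all 8 blocks by rate: Ortho/first 24 > Onc/first 23 > Onc/second 21 > Peds/first 20 > Surgery/first 15 > Ortho/second 5 > Surgery/second 4 > Peds/second 2.
Ortho/first (24): +8 — 32 left.
Onc first at 23: fill all 4 — 28 left.
Onc second at 21: fill all 8 — 20 left.
Fill Peds first block (10 at 20) — 10 left.
Surgery/first (15): +9 — 1 left.
Ortho/second: +1 of 10 at 5; pool empty.
Total = 24×8 + 23×4 + 21×8 + 20×10 + 15×9 + 5×1 = 792.

792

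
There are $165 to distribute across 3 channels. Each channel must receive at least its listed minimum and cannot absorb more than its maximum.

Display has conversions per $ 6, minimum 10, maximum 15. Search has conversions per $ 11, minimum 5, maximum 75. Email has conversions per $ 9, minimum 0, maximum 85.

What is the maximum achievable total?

Meeting every minimum uses 10+5+0 = 15 $, leaving 150.
Order the channels by conversions per $: Search 11 > Email 9 > Display 6.
Search takes 70 more to reach its cap of 75 → 80 left.
Email: +80 (room for 85) → 80. Pool exhausted.
Total = 6×10 + 11×75 + 9×80 = 1605.

1605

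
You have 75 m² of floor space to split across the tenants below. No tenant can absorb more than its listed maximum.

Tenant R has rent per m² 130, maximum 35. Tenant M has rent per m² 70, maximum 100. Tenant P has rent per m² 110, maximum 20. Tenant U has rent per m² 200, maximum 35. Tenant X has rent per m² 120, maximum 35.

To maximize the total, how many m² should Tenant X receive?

5

Order the tenants by rent per m²: Tenant U 200 > Tenant R 130 > Tenant X 120 > Tenant P 110 > Tenant M 70.
Tenant U takes 35 to reach its cap of 35 — 40 left.
Tenant R: +35 to 35 (cap) — 5 left.
Only 5 left; Tenant X takes them to reach 5.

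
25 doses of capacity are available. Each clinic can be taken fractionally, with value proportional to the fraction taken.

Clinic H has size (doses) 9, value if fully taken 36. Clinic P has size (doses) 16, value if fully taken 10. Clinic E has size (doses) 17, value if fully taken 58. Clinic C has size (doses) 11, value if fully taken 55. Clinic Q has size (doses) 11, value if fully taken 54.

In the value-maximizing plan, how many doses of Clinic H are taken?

Sort by value density: Clinic C 55/11≈5, Clinic Q 54/11≈4.91, Clinic H 36/9≈4, Clinic E 58/17≈3.41, Clinic P 10/16≈0.625.
Clinic C: take in full, 11 doses for value 55 ; 14 left.
Clinic Q: take in full, 11 doses for value 54 ; 3 left.
Fill the last 3 doses with part of Clinic H: 3/9 of it earns 12.

3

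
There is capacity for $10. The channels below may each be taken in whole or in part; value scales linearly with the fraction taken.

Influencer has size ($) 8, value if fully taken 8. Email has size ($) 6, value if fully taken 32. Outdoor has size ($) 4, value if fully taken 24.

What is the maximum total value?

56

Sort by value density: Outdoor 24/4≈6, Email 32/6≈5.33, Influencer 8/8≈1.
All 4 $ of Outdoor fit (value 24) — 6 remain.
All 6 $ of Email fit (value 32) — 0 remain.
Total value = 56.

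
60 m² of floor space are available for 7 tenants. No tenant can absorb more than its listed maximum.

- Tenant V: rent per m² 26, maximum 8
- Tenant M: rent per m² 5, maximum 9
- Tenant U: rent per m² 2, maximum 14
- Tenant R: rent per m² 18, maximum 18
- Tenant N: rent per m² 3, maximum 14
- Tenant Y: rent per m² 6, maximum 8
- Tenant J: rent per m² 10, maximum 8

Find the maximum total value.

732

Highest rent per m² first: Tenant V 26 > Tenant R 18 > Tenant J 10 > Tenant Y 6 > Tenant M 5 > Tenant N 3 > Tenant U 2.
Give Tenant V 8 to hit its cap of 8 ; 52 left.
Give Tenant R 18 to hit its cap of 18 ; 34 left.
Tenant J: +8 to 8 (cap) ; 26 left.
Give Tenant Y 8 to hit its cap of 8 ; 18 left.
Tenant M: +9 to 9 (cap) ; 9 left.
Tenant N: +9 (room for 14) → 9. Pool exhausted.
Total = 26×8 + 5×9 + 18×18 + 3×9 + 6×8 + 10×8 = 732.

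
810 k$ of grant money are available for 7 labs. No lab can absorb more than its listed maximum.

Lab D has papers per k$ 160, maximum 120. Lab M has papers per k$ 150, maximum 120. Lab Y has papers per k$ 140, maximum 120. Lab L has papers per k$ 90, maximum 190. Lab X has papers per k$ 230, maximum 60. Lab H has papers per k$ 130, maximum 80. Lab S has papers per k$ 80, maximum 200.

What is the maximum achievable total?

104900

Order the labs by papers per k$: Lab X 230 > Lab D 160 > Lab M 150 > Lab Y 140 > Lab H 130 > Lab L 90 > Lab S 80.
Lab X takes 60 to reach its cap of 60 → 750 left.
Give Lab D 120 to hit its cap of 120 → 630 left.
Lab M takes 120 to reach its cap of 120 → 510 left.
Lab Y takes 120 to reach its cap of 120 → 390 left.
Lab H: +80 to 80 (cap) → 310 left.
Lab L: +190 to 190 (cap) → 120 left.
Lab S: +120 (room for 200) → 120. Pool exhausted.
Total = 160×120 + 150×120 + 140×120 + 90×190 + 230×60 + 130×80 + 80×120 = 104900.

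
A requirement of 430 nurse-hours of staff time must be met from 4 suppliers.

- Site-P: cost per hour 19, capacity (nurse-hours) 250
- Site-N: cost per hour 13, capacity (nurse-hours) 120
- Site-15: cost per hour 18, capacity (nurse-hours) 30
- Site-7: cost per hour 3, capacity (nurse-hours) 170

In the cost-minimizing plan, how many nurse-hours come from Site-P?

110

Fill from the cheapest supplier first.
Site-7 at 3: take all 170 nurse-hours — 260 still needed.
Site-N (13): use full 120 — 140 nurse-hours to go.
Take 30 from Site-15 at 18 — need 110 more.
Site-P at 19: take 110 of its 250 — requirement met.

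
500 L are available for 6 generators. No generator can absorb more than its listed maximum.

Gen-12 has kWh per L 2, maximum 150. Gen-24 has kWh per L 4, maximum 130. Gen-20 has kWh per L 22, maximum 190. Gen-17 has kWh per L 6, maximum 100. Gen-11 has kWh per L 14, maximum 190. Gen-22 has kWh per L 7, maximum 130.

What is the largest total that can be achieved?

Order the generators by kWh per L: Gen-20 22 > Gen-11 14 > Gen-22 7 > Gen-17 6 > Gen-24 4 > Gen-12 2.
Gen-20: +190 to 190 (cap) → 310 left.
Gen-11 takes 190 to reach its cap of 190 → 120 left.
Gen-22: +120 (room for 130) → 120. Pool exhausted.
Total = 22×190 + 14×190 + 7×120 = 7680.

7680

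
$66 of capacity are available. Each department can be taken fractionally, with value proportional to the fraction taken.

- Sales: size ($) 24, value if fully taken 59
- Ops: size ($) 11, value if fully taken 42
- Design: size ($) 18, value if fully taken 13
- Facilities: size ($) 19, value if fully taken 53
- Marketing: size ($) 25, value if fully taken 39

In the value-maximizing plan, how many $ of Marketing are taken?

Sort by value density: Ops 42/11≈3.82, Facilities 53/19≈2.79, Sales 59/24≈2.46, Marketing 39/25≈1.56, Design 13/18≈0.722.
Take all of Ops (11 $, value 42) → 55 $ left.
All 19 $ of Facilities fit (value 53) → 36 remain.
All 24 $ of Sales fit (value 59) → 12 remain.
12 $ left: a 12/25 share of Marketing gives 39×12/25 = 18.72.

12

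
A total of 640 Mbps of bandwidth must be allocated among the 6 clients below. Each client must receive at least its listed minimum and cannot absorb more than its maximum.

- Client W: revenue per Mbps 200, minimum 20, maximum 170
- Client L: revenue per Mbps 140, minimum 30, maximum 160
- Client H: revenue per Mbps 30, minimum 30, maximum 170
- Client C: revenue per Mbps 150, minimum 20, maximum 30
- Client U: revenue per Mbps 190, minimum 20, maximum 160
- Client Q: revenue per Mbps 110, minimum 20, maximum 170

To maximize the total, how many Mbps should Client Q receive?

Meeting every minimum uses 20+30+30+20+20+20 = 140 Mbps, leaving 500.
Highest revenue per Mbps first: Client W 200 > Client U 190 > Client C 150 > Client L 140 > Client Q 110 > Client H 30.
Client W: +150 to 170 (cap) ; 350 left.
Give Client U 140 more to hit its cap of 160 ; 210 left.
Client C: +10 to 30 (cap) ; 200 left.
Client L: +130 to 160 (cap) ; 70 left.
Only 70 left; Client Q takes them to reach 90.

90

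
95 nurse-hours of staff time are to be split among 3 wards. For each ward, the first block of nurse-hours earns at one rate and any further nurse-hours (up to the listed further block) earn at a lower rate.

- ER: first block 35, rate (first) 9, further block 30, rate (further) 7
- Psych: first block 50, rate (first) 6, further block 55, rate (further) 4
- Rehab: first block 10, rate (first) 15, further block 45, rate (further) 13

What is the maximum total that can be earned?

1085

Rank every tier by rate: Rehab/tier1 15 > Rehab/tier2 13 > ER/tier1 9 > ER/tier2 7 > Psych/tier1 6 > Psych/tier2 4.
Rehab tier1 at 15: fill all 10 → 85 left.
Fill Rehab tier2 block (45 at 13) → 40 left.
ER/tier1 (9): +35 → 5 left.
ER tier2 at 7: only 5 left, fill 5.
Total = 15×10 + 13×45 + 9×35 + 7×5 = 1085.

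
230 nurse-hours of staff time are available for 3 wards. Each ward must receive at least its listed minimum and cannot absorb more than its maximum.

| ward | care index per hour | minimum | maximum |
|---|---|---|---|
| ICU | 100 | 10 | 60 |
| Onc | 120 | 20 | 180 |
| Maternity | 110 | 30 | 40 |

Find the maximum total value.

Meeting every minimum uses 10+20+30 = 60 nurse-hours, leaving 170.
Highest care index per hour first: Onc 120 > Maternity 110 > ICU 100.
Onc takes 160 more to reach its cap of 180 — 10 left.
Maternity: +10 to 40 (cap) — 0 left.
Total = 100×10 + 120×180 + 110×40 = 27000.

27000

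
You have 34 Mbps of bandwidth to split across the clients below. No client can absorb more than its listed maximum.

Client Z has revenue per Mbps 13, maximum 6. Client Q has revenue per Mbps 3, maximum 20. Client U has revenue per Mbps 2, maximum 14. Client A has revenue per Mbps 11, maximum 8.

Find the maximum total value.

226

Rank by revenue per Mbps: Client Z 13 > Client A 11 > Client Q 3 > Client U 2.
Give Client Z 6 to hit its cap of 6 — 28 left.
Client A takes 8 to reach its cap of 8 — 20 left.
Client Q: +20 to 20 (cap) — 0 left.
Total = 13×6 + 3×20 + 11×8 = 226.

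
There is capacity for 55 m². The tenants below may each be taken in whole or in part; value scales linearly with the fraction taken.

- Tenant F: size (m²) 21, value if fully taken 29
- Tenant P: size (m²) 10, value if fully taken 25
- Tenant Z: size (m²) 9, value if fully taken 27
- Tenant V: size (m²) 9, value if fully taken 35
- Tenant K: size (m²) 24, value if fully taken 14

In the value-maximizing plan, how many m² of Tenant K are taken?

6

Sort by value density: Tenant V 35/9≈3.89, Tenant Z 27/9≈3, Tenant P 25/10≈2.5, Tenant F 29/21≈1.38, Tenant K 14/24≈0.583.
Take all of Tenant V (9 m², value 35) → 46 m² left.
Tenant Z: take in full, 9 m² for value 27 → 37 left.
Take all of Tenant P (10 m², value 25) → 27 m² left.
Tenant F: take in full, 21 m² for value 29 → 6 left.
Only 6 m² remain; take 6/24 of Tenant K for value 14×6/24 = 3.5.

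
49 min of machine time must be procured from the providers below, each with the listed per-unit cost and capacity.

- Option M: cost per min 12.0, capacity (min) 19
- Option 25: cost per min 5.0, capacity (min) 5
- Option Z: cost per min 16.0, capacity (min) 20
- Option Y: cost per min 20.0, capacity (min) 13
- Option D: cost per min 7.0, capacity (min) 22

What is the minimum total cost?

455

Cheapest first:
Option 25 (5.0): use full 5 — 44 min to go.
Take 22 from Option D at 7.0 — need 22 more.
Take 19 from Option M at 12.0 — need 3 more.
Option Z (16.0): take the remaining 3 — done.
Option Y: unused.
Cost = 5×5.0 + 22×7.0 + 19×12.0 + 3×16.0 = 455.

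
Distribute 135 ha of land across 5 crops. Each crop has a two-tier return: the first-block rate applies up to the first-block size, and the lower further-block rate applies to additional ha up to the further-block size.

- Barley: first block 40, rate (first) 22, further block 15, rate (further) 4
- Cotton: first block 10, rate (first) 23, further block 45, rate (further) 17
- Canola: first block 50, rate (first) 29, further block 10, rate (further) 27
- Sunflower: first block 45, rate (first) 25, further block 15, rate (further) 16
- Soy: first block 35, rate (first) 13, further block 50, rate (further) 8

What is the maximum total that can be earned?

Rank every tier by rate: Canola/first 29 > Canola/second 27 > Sunflower/first 25 > Cotton/first 23 > Barley/first 22 > Cotton/second 17 > Sunflower/second 16 > Soy/first 13 > Soy/second 8 > Barley/second 4.
Fill Canola first block (50 at 29) — 85 left.
Fill Canola second block (10 at 27) — 75 left.
Fill Sunflower first block (45 at 25) — 30 left.
Cotton first at 23: fill all 10 — 20 left.
Barley/first: +20 of 40 at 22; pool empty.
Total = 29×50 + 27×10 + 25×45 + 23×10 + 22×20 = 3515.

3515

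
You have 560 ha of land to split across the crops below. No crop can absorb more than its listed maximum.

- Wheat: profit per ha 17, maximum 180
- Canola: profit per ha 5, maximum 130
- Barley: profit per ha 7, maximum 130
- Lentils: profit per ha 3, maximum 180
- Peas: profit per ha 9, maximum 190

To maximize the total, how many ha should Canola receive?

60

Order the crops by profit per ha: Wheat 17 > Peas 9 > Barley 7 > Canola 5 > Lentils 3.
Wheat takes 180 to reach its cap of 180 → 380 left.
Peas: +190 to 190 (cap) → 190 left.
Barley takes 130 to reach its cap of 130 → 60 left.
Canola: +60 (room for 130) → 60. Pool exhausted.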